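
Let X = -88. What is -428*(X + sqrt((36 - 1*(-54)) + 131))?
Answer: 37664 - 428*sqrt(221) ≈ 31301.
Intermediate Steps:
-428*(X + sqrt((36 - 1*(-54)) + 131)) = -428*(-88 + sqrt((36 - 1*(-54)) + 131)) = -428*(-88 + sqrt((36 + 54) + 131)) = -428*(-88 + sqrt(90 + 131)) = -428*(-88 + sqrt(221)) = 37664 - 428*sqrt(221)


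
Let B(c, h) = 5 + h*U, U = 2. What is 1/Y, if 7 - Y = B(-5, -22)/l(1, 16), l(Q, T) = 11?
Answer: 11/116 ≈ 0.094828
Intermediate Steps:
B(c, h) = 5 + 2*h (B(c, h) = 5 + h*2 = 5 + 2*h)
Y = 116/11 (Y = 7 - (5 + 2*(-22))/11 = 7 - (5 - 44)/11 = 7 - (-39)/11 = 7 - 1*(-39/11) = 7 + 39/11 = 116/11 ≈ 10.545)
1/Y = 1/(116/11) = 11/116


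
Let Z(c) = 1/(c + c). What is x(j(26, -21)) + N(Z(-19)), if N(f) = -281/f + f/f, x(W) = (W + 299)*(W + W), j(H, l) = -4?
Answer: 8319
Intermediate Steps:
Z(c) = 1/(2*c)
x(W) = 2*W*(299 + W) (x(W) = (299 + W)*(2*W) = 2*W*(299 + W))
N(f) = 1 - 281/f (N(f) = -281/f + 1 = 1 - 281/f)
x(j(26, -21)) + N(Z(-19)) = 2*(-4)*(299 - 4) + (-281 + (½)/(-19))/(((½)/(-19))) = 2*(-4)*295 + (-281 + (½)*(-1/19))/(((½)*(-1/19))) = -2360 + (-281 - 1/38)/(-1/38) = -2360 - 38*(-10679/38) = -2360 + 10679 = 8319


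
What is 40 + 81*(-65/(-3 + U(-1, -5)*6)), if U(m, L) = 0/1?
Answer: 1795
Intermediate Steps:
U(m, L) = 0 (U(m, L) = 0*1 = 0)
40 + 81*(-65/(-3 + U(-1, -5)*6)) = 40 + 81*(-65/(-3 + 0*6)) = 40 + 81*(-65/(-3 + 0)) = 40 + 81*(-65/(-3)) = 40 + 81*(-65*(-1/3)) = 40 + 81*(65/3) = 40 + 1755 = 1795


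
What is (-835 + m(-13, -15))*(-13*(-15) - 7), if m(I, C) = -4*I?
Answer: -147204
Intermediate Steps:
(-835 + m(-13, -15))*(-13*(-15) - 7) = (-835 - 4*(-13))*(-13*(-15) - 7) = (-835 + 52)*(195 - 7) = -783*188 = -147204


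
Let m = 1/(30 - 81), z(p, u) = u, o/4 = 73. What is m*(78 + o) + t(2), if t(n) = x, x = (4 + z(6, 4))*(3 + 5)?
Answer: 2894/51 ≈ 56.745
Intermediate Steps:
o = 292 (o = 4*73 = 292)
m = -1/51 (m = 1/(-51) = -1/51 ≈ -0.019608)
x = 64 (x = (4 + 4)*(3 + 5) = 8*8 = 64)
t(n) = 64
m*(78 + o) + t(2) = -(78 + 292)/51 + 64 = -1/51*370 + 64 = -370/51 + 64 = 2894/51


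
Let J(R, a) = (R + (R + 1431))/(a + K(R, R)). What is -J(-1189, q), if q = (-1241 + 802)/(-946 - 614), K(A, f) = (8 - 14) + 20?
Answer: 1477320/22279 ≈ 66.310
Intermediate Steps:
K(A, f) = 14 (K(A, f) = -6 + 20 = 14)
q = 439/1560 (q = -439/(-1560) = -439*(-1/1560) = 439/1560 ≈ 0.28141)
J(R, a) = (1431 + 2*R)/(14 + a) (J(R, a) = (R + (R + 1431))/(a + 14) = (R + (1431 + R))/(14 + a) = (1431 + 2*R)/(14 + a))
-J(-1189, q) = -(1431 + 2*(-1189))/(14 + 439/1560) = -(1431 - 2378)/22279/1560 = -1560*(-947)/22279 = -1*(-1477320/22279) = 1477320/22279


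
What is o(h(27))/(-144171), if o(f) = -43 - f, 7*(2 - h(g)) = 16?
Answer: 299/1009197 ≈ 0.00029628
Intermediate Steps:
h(g) = -2/7 (h(g) = 2 - ⅐*16 = 2 - 16/7 = -2/7)
o(h(27))/(-144171) = (-43 - 1*(-2/7))/(-144171) = (-43 + 2/7)*(-1/144171) = -299/7*(-1/144171) = 299/1009197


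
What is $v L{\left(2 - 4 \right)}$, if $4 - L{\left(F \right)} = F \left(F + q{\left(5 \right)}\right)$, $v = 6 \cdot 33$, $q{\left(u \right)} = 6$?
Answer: $2376$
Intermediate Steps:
$v = 198$
$L{\left(F \right)} = 4 - F \left(6 + F\right)$ ($L{\left(F \right)} = 4 - F \left(F + 6\right) = 4 - F \left(6 + F\right)$)
$v L{\left(2 - 4 \right)} = 198 \left(4 - \left(2 - 4\right)^{2} - 6 \left(2 - 4\right)\right) = 198 \left(4 - \left(-2\right)^{2} - -12\right) = 198 \left(4 - 4 + 12\right) = 198 \cdot 12 = 2376$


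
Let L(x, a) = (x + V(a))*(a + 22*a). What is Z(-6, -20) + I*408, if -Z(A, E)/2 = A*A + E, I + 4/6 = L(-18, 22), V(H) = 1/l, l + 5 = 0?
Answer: -18788288/5 ≈ -3.7577e+6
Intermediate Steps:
l = -5 (l = -5 + 0 = -5)
V(H) = -⅕ (V(H) = 1/(-5) = -⅕)
L(x, a) = 23*a*(-⅕ + x) (L(x, a) = (x - ⅕)*(a + 22*a) = (-⅕ + x)*(23*a) = 23*a*(-⅕ + x))
I = -138148/15 (I = -⅔ + (23/5)*22*(-1 + 5*(-18)) = -⅔ + (23/5)*22*(-1 - 90) = -⅔ + (23/5)*22*(-91) = -⅔ - 46046/5 = -138148/15 ≈ -9209.9)
Z(A, E) = -2*E - 2*A² (Z(A, E) = -2*(A*A + E) = -2*(A² + E) = -2*(E + A²) = -2*E - 2*A²)
Z(-6, -20) + I*408 = (-2*(-20) - 2*(-6)²) - 138148/15*408 = (40 - 2*36) - 18788128/5 = (40 - 72) - 18788128/5 = -32 - 18788128/5 = -18788288/5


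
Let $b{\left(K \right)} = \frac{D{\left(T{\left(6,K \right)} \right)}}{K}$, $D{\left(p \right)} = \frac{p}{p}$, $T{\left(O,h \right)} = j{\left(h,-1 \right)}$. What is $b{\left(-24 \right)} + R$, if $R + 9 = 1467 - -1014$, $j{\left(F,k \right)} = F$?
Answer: $\frac{59327}{24} \approx 2472.0$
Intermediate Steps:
$T{\left(O,h \right)} = h$
$D{\left(p \right)} = 1$
$b{\left(K \right)} = \frac{1}{K}$ ($b{\left(K \right)} = 1 \frac{1}{K} = \frac{1}{K}$)
$R = 2472$ ($R = -9 + \left(1467 - -1014\right) = -9 + \left(1467 + 1014\right) = -9 + 2481 = 2472$)
$b{\left(-24 \right)} + R = \frac{1}{-24} + 2472 = - \frac{1}{24} + 2472 = \frac{59327}{24}$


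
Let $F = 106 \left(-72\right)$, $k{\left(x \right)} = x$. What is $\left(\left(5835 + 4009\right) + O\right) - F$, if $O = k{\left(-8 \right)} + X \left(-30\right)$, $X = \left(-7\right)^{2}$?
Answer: $15998$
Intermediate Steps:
$X = 49$
$O = -1478$ ($O = -8 + 49 \left(-30\right) = -8 - 1470 = -1478$)
$F = -7632$
$\left(\left(5835 + 4009\right) + O\right) - F = \left(\left(5835 + 4009\right) - 1478\right) - -7632 = \left(9844 - 1478\right) + 7632 = 8366 + 7632 = 15998$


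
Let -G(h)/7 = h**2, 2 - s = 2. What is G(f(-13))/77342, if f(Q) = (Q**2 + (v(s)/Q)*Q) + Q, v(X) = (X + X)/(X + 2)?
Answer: -85176/38671 ≈ -2.2026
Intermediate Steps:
s = 0 (s = 2 - 1*2 = 2 - 2 = 0)
v(X) = 2*X/(2 + X) (v(X) = (2*X)/(2 + X) = 2*X/(2 + X))
f(Q) = Q + Q**2 (f(Q) = (Q**2 + ((2*0/(2 + 0))/Q)*Q) + Q = (Q**2 + ((2*0/2)/Q)*Q) + Q = (Q**2 + ((2*0*(1/2))/Q)*Q) + Q = (Q**2 + (0/Q)*Q) + Q = (Q**2 + 0*Q) + Q = (Q**2 + 0) + Q = Q**2 + Q = Q + Q**2)
G(h) = -7*h**2
G(f(-13))/77342 = -7*169*(1 - 13)**2/77342 = -7*(-13*(-12))**2*(1/77342) = -7*156**2*(1/77342) = -7*24336*(1/77342) = -170352*1/77342 = -85176/38671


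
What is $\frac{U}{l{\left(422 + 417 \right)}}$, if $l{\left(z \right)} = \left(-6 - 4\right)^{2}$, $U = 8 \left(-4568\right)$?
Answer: $- \frac{9136}{25} \approx -365.44$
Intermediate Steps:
$U = -36544$
$l{\left(z \right)} = 100$ ($l{\left(z \right)} = \left(-10\right)^{2} = 100$)
$\frac{U}{l{\left(422 + 417 \right)}} = - \frac{36544}{100} = \left(-36544\right) \frac{1}{100} = - \frac{9136}{25}$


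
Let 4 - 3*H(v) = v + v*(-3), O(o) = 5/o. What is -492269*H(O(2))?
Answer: -1476807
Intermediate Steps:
H(v) = 4/3 + 2*v/3 (H(v) = 4/3 - (v + v*(-3))/3 = 4/3 - (v - 3*v)/3 = 4/3 - (-2)*v/3 = 4/3 + 2*v/3)
-492269*H(O(2)) = -492269*(4/3 + 2*(5/2)/3) = -492269*(4/3 + 2*(5*(1/2))/3) = -492269*(4/3 + (2/3)*(5/2)) = -492269*(4/3 + 5/3) = -492269*3 = -1476807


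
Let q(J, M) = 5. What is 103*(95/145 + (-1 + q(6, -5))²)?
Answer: 49749/29 ≈ 1715.5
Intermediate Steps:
103*(95/145 + (-1 + q(6, -5))²) = 103*(95/145 + (-1 + 5)²) = 103*(95*(1/145) + 4²) = 103*(19/29 + 16) = 103*(483/29) = 49749/29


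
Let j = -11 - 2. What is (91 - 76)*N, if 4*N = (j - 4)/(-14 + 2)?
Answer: 85/16 ≈ 5.3125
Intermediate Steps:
j = -13
N = 17/48 (N = ((-13 - 4)/(-14 + 2))/4 = (-17/(-12))/4 = (-17*(-1/12))/4 = (¼)*(17/12) = 17/48 ≈ 0.35417)
(91 - 76)*N = (91 - 76)*(17/48) = 15*(17/48) = 85/16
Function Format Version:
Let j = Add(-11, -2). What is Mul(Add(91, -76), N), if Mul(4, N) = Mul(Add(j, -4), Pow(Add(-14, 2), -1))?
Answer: Rational(85, 16) ≈ 5.3125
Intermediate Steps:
j = -13
N = Rational(17, 48) (N = Mul(Rational(1, 4), Mul(Add(-13, -4), Pow(Add(-14, 2), -1))) = Mul(Rational(1, 4), Mul(-17, Pow(-12, -1))) = Mul(Rational(1, 4), Mul(-17, Rational(-1, 12))) = Mul(Rational(1, 4), Rational(17, 12)) = Rational(17, 48) ≈ 0.35417)
Mul(Add(91, -76), N) = Mul(Add(91, -76), Rational(17, 48)) = Mul(15, Rational(17, 48)) = Rational(85, 16)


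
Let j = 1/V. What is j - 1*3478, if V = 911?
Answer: -3168457/911 ≈ -3478.0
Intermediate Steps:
j = 1/911 ≈ 0.0010977
j - 1*3478 = 1/911 - 1*3478 = 1/911 - 3478 = -3168457/911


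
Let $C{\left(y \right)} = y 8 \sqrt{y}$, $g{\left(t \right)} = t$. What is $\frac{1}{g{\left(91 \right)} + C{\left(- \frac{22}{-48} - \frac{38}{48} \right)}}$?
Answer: $\frac{2457}{223651} + \frac{24 i \sqrt{3}}{223651} \approx 0.010986 + 0.00018587 i$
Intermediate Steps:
$C{\left(y \right)} = 8 y^{\frac{3}{2}}$ ($C{\left(y \right)} = 8 y \sqrt{y} = 8 y^{\frac{3}{2}}$)
$\frac{1}{g{\left(91 \right)} + C{\left(- \frac{22}{-48} - \frac{38}{48} \right)}} = \frac{1}{91 + 8 \left(- \frac{22}{-48} - \frac{38}{48}\right)^{\frac{3}{2}}} = \frac{1}{91 + 8 \left(\left(-22\right) \left(- \frac{1}{48}\right) - \frac{19}{24}\right)^{\frac{3}{2}}} = \frac{1}{91 + 8 \left(\frac{11}{24} - \frac{19}{24}\right)^{\frac{3}{2}}} = \frac{1}{91 + 8 \left(- \frac{1}{3}\right)^{\frac{3}{2}}} = \frac{1}{91 + 8 \left(- \frac{i \sqrt{3}}{9}\right)} = \frac{1}{91 - \frac{8 i \sqrt{3}}{9}}$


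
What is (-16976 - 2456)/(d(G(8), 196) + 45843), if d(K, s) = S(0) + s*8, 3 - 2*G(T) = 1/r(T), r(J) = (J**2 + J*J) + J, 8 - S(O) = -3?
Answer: -9716/23711 ≈ -0.40977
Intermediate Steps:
S(O) = 11 (S(O) = 8 - 1*(-3) = 8 + 3 = 11)
r(J) = J + 2*J**2 (r(J) = (J**2 + J**2) + J = 2*J**2 + J = J + 2*J**2)
G(T) = 3/2 - 1/(2*T*(1 + 2*T)) (G(T) = 3/2 - 1/(T*(1 + 2*T))/2 = 3/2 - 1/(2*T*(1 + 2*T)))
d(K, s) = 11 + 8*s (d(K, s) = 11 + s*8 = 11 + 8*s)
(-16976 - 2456)/(d(G(8), 196) + 45843) = (-16976 - 2456)/((11 + 8*196) + 45843) = -19432/((11 + 1568) + 45843) = -19432/(1579 + 45843) = -19432/47422 = -19432*1/47422 = -9716/23711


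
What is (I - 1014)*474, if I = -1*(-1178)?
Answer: 77736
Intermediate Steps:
I = 1178
(I - 1014)*474 = (1178 - 1014)*474 = 164*474 = 77736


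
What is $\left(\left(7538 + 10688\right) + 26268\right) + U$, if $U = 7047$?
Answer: $51541$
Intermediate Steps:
$\left(\left(7538 + 10688\right) + 26268\right) + U = \left(\left(7538 + 10688\right) + 26268\right) + 7047 = \left(18226 + 26268\right) + 7047 = 44494 + 7047 = 51541$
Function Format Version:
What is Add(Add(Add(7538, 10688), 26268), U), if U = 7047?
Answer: 51541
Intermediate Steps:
Add(Add(Add(7538, 10688), 26268), U) = Add(Add(Add(7538, 10688), 26268), 7047) = Add(Add(18226, 26268), 7047) = Add(44494, 7047) = 51541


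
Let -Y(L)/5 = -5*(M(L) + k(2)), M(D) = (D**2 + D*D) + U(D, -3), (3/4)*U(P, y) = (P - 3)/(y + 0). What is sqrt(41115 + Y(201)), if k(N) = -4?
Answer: sqrt(2058865) ≈ 1434.9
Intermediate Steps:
U(P, y) = 4*(-3 + P)/(3*y) (U(P, y) = 4*((P - 3)/(y + 0))/3 = 4*((-3 + P)/y)/3 = 4*(-3 + P)/(3*y))
M(D) = 4/3 + 2*D**2 - 4*D/9 (M(D) = (D**2 + D*D) + (4/3)*(-3 + D)/(-3) = (D**2 + D**2) + (4/3)*(-1/3)*(-3 + D) = 2*D**2 + (4/3 - 4*D/9) = 4/3 + 2*D**2 - 4*D/9)
Y(L) = -200/3 + 50*L**2 - 100*L/9 (Y(L) = -(-25)*((4/3 + 2*L**2 - 4*L/9) - 4) = -(-25)*(-8/3 + 2*L**2 - 4*L/9) = -5*(40/3 - 10*L**2 + 20*L/9) = -200/3 + 50*L**2 - 100*L/9)
sqrt(41115 + Y(201)) = sqrt(41115 + (-200/3 + 50*201**2 - 100/9*201)) = sqrt(41115 + (-200/3 + 50*40401 - 6700/3)) = sqrt(41115 + (-200/3 + 2020050 - 6700/3)) = sqrt(41115 + 2017750) = sqrt(2058865)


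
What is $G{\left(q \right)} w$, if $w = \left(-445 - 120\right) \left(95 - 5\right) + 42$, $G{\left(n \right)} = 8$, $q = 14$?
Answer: $-406464$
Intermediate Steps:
$w = -50808$ ($w = \left(-565\right) 90 + 42 = -50850 + 42 = -50808$)
$G{\left(q \right)} w = 8 \left(-50808\right) = -406464$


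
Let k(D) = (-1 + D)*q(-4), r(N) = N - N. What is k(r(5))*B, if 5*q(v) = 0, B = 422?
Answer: 0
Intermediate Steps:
q(v) = 0 (q(v) = (⅕)*0 = 0)
r(N) = 0
k(D) = 0 (k(D) = (-1 + D)*0 = 0)
k(r(5))*B = 0*422 = 0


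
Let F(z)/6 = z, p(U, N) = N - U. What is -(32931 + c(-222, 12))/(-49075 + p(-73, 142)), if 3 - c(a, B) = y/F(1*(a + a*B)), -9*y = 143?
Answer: 394812781/585733680 ≈ 0.67405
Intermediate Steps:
y = -143/9 (y = -⅑*143 = -143/9 ≈ -15.889)
F(z) = 6*z
c(a, B) = 3 + 143/(9*(6*a + 6*B*a)) (c(a, B) = 3 - (-143)/(9*(6*(1*(a + a*B)))) = 3 - (-143)/(9*(6*(1*(a + B*a)))) = 3 - (-143)/(9*(6*(a + B*a))) = 3 - (-143)/(9*(6*a + 6*B*a)) = 3 + 143/(9*(6*a + 6*B*a)))
-(32931 + c(-222, 12))/(-49075 + p(-73, 142)) = -(32931 + (3 + 143/(9*(6*(-222) + 6*12*(-222)))))/(-49075 + (142 - 1*(-73))) = -(32931 + (3 + 143/(9*(-1332 - 15984))))/(-49075 + (142 + 73)) = -(32931 + (3 + (143/9)/(-17316)))/(-49075 + 215) = -(32931 + (3 + (143/9)*(-1/17316)))/(-48860) = -(32931 + (3 - 11/11988))*(-1)/48860 = -(32931 + 35953/11988)*(-1)/48860 = -394812781*(-1)/(11988*48860) = -1*(-394812781/585733680) = 394812781/585733680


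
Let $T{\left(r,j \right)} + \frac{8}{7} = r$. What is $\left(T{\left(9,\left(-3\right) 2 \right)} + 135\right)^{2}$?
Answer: $\frac{1000000}{49} \approx 20408.0$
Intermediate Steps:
$T{\left(r,j \right)} = - \frac{8}{7} + r$
$\left(T{\left(9,\left(-3\right) 2 \right)} + 135\right)^{2} = \left(\left(- \frac{8}{7} + 9\right) + 135\right)^{2} = \left(\frac{55}{7} + 135\right)^{2} = \left(\frac{1000}{7}\right)^{2} = \frac{1000000}{49}$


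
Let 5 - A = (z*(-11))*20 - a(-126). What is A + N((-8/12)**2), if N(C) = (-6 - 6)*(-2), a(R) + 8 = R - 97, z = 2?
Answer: 238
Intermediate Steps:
a(R) = -105 + R (a(R) = -8 + (R - 97) = -8 + (-97 + R) = -105 + R)
A = 214 (A = 5 - ((2*(-11))*20 - (-105 - 126)) = 5 - (-22*20 - 1*(-231)) = 5 - (-440 + 231) = 5 - 1*(-209) = 5 + 209 = 214)
N(C) = 24 (N(C) = -12*(-2) = 24)
A + N((-8/12)**2) = 214 + 24 = 238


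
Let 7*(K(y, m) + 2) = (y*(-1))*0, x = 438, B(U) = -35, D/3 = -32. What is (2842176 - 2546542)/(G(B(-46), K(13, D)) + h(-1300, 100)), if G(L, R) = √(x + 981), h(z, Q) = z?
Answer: -384324200/1688581 - 295634*√1419/1688581 ≈ -234.20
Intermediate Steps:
D = -96 (D = 3*(-32) = -96)
K(y, m) = -2 (K(y, m) = -2 + ((y*(-1))*0)/7 = -2 + (-y*0)/7 = -2 + (⅐)*0 = -2 + 0 = -2)
G(L, R) = √1419 (G(L, R) = √(438 + 981) = √1419)
(2842176 - 2546542)/(G(B(-46), K(13, D)) + h(-1300, 100)) = (2842176 - 2546542)/(√1419 - 1300) = 295634/(-1300 + √1419)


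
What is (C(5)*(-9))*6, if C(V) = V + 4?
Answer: -486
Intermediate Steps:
C(V) = 4 + V
(C(5)*(-9))*6 = ((4 + 5)*(-9))*6 = (9*(-9))*6 = -81*6 = -486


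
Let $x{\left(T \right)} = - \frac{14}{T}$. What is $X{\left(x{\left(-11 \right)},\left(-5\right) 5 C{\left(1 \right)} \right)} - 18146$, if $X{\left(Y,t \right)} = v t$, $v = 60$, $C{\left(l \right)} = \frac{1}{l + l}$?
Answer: $-18896$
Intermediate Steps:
$C{\left(l \right)} = \frac{1}{2 l}$
$X{\left(Y,t \right)} = 60 t$
$X{\left(x{\left(-11 \right)},\left(-5\right) 5 C{\left(1 \right)} \right)} - 18146 = 60 \left(-5\right) 5 \frac{1}{2 \cdot 1} - 18146 = 60 \left(- 25 \cdot \frac{1}{2} \cdot 1\right) - 18146 = 60 \left(\left(-25\right) \frac{1}{2}\right) - 18146 = 60 \left(- \frac{25}{2}\right) - 18146 = -750 - 18146 = -18896$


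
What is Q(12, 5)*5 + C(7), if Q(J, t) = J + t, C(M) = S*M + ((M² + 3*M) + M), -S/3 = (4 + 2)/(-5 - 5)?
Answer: 873/5 ≈ 174.60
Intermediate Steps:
S = 9/5 (S = -3*(4 + 2)/(-5 - 5) = -18/(-10) = -18*(-1)/10 = -3*(-⅗) = 9/5 ≈ 1.8000)
C(M) = M² + 29*M/5 (C(M) = 9*M/5 + ((M² + 3*M) + M) = 9*M/5 + (M² + 4*M) = M² + 29*M/5)
Q(12, 5)*5 + C(7) = (12 + 5)*5 + (⅕)*7*(29 + 5*7) = 17*5 + (⅕)*7*(29 + 35) = 85 + (⅕)*7*64 = 85 + 448/5 = 873/5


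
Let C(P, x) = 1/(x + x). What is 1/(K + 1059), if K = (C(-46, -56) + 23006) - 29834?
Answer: -112/646129 ≈ -0.00017334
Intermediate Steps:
C(P, x) = 1/(2*x)
K = -764737/112 (K = ((½)/(-56) + 23006) - 29834 = ((½)*(-1/56) + 23006) - 29834 = (-1/112 + 23006) - 29834 = 2576671/112 - 29834 = -764737/112 ≈ -6828.0)
1/(K + 1059) = 1/(-764737/112 + 1059) = 1/(-646129/112) = -112/646129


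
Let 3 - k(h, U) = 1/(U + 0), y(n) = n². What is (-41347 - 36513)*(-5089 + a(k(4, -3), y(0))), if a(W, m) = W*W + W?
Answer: 3555944060/9 ≈ 3.9510e+8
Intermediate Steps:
k(h, U) = 3 - 1/U (k(h, U) = 3 - 1/(U + 0) = 3 - 1/U)
a(W, m) = W + W² (a(W, m) = W² + W = W + W²)
(-41347 - 36513)*(-5089 + a(k(4, -3), y(0))) = (-41347 - 36513)*(-5089 + (3 - 1/(-3))*(1 + (3 - 1/(-3)))) = -77860*(-5089 + (3 - 1*(-⅓))*(1 + (3 - 1*(-⅓)))) = -77860*(-5089 + (3 + ⅓)*(1 + (3 + ⅓))) = -77860*(-5089 + 10*(1 + 10/3)/3) = -77860*(-5089 + (10/3)*(13/3)) = -77860*(-5089 + 130/9) = -77860*(-45671/9) = 3555944060/9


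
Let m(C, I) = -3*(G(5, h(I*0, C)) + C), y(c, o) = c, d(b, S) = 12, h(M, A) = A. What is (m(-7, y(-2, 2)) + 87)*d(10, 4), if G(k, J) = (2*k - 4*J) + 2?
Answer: -144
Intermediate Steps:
G(k, J) = 2 - 4*J + 2*k (G(k, J) = (-4*J + 2*k) + 2 = 2 - 4*J + 2*k)
m(C, I) = -36 + 9*C (m(C, I) = -3*((2 - 4*C + 2*5) + C) = -3*((2 - 4*C + 10) + C) = -3*((12 - 4*C) + C) = -3*(12 - 3*C) = -36 + 9*C)
(m(-7, y(-2, 2)) + 87)*d(10, 4) = ((-36 + 9*(-7)) + 87)*12 = ((-36 - 63) + 87)*12 = (-99 + 87)*12 = -12*12 = -144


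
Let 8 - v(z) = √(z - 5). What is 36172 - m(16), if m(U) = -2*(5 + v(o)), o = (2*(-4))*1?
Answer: 36198 - 2*I*√13 ≈ 36198.0 - 7.2111*I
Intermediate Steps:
o = -8 (o = -8*1 = -8)
v(z) = 8 - √(-5 + z) (v(z) = 8 - √(z - 5) = 8 - √(-5 + z))
m(U) = -26 + 2*I*√13 (m(U) = -2*(5 + (8 - √(-5 - 8))) = -2*(5 + (8 - √(-13))) = -2*(5 + (8 - I*√13)) = -2*(13 - I*√13) = -26 + 2*I*√13)
36172 - m(16) = 36172 - (-26 + 2*I*√13) = 36172 + (26 - 2*I*√13) = 36198 - 2*I*√13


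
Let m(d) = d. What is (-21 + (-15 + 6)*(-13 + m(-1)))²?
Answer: 11025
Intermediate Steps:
(-21 + (-15 + 6)*(-13 + m(-1)))² = (-21 + (-15 + 6)*(-13 - 1))² = (-21 - 9*(-14))² = (-21 + 126)² = 105² = 11025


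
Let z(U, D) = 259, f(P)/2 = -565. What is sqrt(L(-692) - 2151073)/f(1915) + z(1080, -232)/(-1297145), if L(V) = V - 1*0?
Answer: -259/1297145 - 9*I*sqrt(26565)/1130 ≈ -0.00019967 - 1.2981*I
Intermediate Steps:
L(V) = V (L(V) = V + 0 = V)
f(P) = -1130 (f(P) = 2*(-565) = -1130)
sqrt(L(-692) - 2151073)/f(1915) + z(1080, -232)/(-1297145) = sqrt(-692 - 2151073)/(-1130) + 259/(-1297145) = sqrt(-2151765)*(-1/1130) + 259*(-1/1297145) = (9*I*sqrt(26565))*(-1/1130) - 259/1297145 = -9*I*sqrt(26565)/1130 - 259/1297145 = -259/1297145 - 9*I*sqrt(26565)/1130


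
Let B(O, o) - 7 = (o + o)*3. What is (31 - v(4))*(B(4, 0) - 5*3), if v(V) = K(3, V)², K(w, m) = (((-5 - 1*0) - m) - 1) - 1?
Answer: 720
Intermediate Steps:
K(w, m) = -7 - m (K(w, m) = (((-5 + 0) - m) - 1) - 1 = ((-5 - m) - 1) - 1 = (-6 - m) - 1 = -7 - m)
B(O, o) = 7 + 6*o (B(O, o) = 7 + (o + o)*3 = 7 + (2*o)*3 = 7 + 6*o)
v(V) = (-7 - V)²
(31 - v(4))*(B(4, 0) - 5*3) = (31 - (7 + 4)²)*((7 + 6*0) - 5*3) = (31 - 1*11²)*((7 + 0) - 15) = (31 - 1*121)*(7 - 15) = (31 - 121)*(-8) = -90*(-8) = 720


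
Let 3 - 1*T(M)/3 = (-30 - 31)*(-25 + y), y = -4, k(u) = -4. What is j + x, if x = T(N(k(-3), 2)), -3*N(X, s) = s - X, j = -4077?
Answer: -9375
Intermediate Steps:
N(X, s) = -s/3 + X/3 (N(X, s) = -(s - X)/3 = -s/3 + X/3)
T(M) = -5298 (T(M) = 9 - 3*(-30 - 31)*(-25 - 4) = 9 - (-183)*(-29) = 9 - 3*1769 = 9 - 5307 = -5298)
x = -5298
j + x = -4077 - 5298 = -9375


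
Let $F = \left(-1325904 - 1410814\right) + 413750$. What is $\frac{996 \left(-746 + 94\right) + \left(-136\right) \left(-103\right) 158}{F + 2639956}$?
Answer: $\frac{390968}{79247} \approx 4.9335$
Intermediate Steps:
$F = -2322968$ ($F = -2736718 + 413750 = -2322968$)
$\frac{996 \left(-746 + 94\right) + \left(-136\right) \left(-103\right) 158}{F + 2639956} = \frac{996 \left(-746 + 94\right) + \left(-136\right) \left(-103\right) 158}{-2322968 + 2639956} = \frac{996 \left(-652\right) + 14008 \cdot 158}{316988} = \left(-649392 + 2213264\right) \frac{1}{316988} = 1563872 \cdot \frac{1}{316988} = \frac{390968}{79247}$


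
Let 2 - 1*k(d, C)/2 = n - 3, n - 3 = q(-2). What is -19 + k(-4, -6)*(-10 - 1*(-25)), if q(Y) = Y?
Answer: 101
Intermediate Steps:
n = 1 (n = 3 - 2 = 1)
k(d, C) = 8 (k(d, C) = 4 - 2*(1 - 3) = 4 - 2*(-2) = 4 + 4 = 8)
-19 + k(-4, -6)*(-10 - 1*(-25)) = -19 + 8*(-10 - 1*(-25)) = -19 + 8*(-10 + 25) = -19 + 8*15 = -19 + 120 = 101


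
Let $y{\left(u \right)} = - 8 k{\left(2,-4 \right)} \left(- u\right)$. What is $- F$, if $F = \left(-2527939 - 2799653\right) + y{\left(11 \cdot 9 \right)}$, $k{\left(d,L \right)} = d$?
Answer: $5326008$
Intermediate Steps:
$y{\left(u \right)} = 16 u$ ($y{\left(u \right)} = \left(-8\right) 2 \left(- u\right) = - 16 \left(- u\right) = 16 u$)
$F = -5326008$ ($F = \left(-2527939 - 2799653\right) + 16 \cdot 11 \cdot 9 = -5327592 + 16 \cdot 99 = -5327592 + 1584 = -5326008$)
$- F = \left(-1\right) \left(-5326008\right) = 5326008$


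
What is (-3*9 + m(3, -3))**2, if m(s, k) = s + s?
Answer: 441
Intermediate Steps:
m(s, k) = 2*s
(-3*9 + m(3, -3))**2 = (-3*9 + 2*3)**2 = (-27 + 6)**2 = (-21)**2 = 441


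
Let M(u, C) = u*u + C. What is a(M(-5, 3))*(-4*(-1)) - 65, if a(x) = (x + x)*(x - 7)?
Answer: 4639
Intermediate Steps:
M(u, C) = C + u² (M(u, C) = u² + C = C + u²)
a(x) = 2*x*(-7 + x) (a(x) = (2*x)*(-7 + x) = 2*x*(-7 + x))
a(M(-5, 3))*(-4*(-1)) - 65 = (2*(3 + (-5)²)*(-7 + (3 + (-5)²)))*(-4*(-1)) - 65 = (2*(3 + 25)*(-7 + (3 + 25)))*4 - 65 = (2*28*(-7 + 28))*4 - 65 = (2*28*21)*4 - 65 = 1176*4 - 65 = 4704 - 65 = 4639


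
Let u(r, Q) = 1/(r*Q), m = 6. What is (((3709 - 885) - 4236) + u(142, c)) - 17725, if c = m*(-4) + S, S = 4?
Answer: -54349081/2840 ≈ -19137.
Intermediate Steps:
c = -20 (c = 6*(-4) + 4 = -24 + 4 = -20)
u(r, Q) = 1/(Q*r)
(((3709 - 885) - 4236) + u(142, c)) - 17725 = (((3709 - 885) - 4236) + 1/(-20*142)) - 17725 = ((2824 - 4236) - 1/20*1/142) - 17725 = (-1412 - 1/2840) - 17725 = -4010081/2840 - 17725 = -54349081/2840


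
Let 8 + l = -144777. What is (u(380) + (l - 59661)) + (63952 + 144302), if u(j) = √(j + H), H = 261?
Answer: 3808 + √641 ≈ 3833.3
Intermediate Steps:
l = -144785 (l = -8 - 144777 = -144785)
u(j) = √(261 + j) (u(j) = √(j + 261) = √(261 + j))
(u(380) + (l - 59661)) + (63952 + 144302) = (√(261 + 380) + (-144785 - 59661)) + (63952 + 144302) = (√641 - 204446) + 208254 = (-204446 + √641) + 208254 = 3808 + √641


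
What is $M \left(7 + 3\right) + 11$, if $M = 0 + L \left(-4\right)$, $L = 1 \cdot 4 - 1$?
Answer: $-109$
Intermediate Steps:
$L = 3$ ($L = 4 - 1 = 3$)
$M = -12$ ($M = 0 + 3 \left(-4\right) = 0 - 12 = -12$)
$M \left(7 + 3\right) + 11 = - 12 \left(7 + 3\right) + 11 = \left(-12\right) 10 + 11 = -120 + 11 = -109$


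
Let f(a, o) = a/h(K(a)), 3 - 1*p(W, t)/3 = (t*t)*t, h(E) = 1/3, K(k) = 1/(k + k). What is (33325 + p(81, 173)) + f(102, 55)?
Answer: -15499511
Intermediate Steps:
K(k) = 1/(2*k)
h(E) = 1/3
p(W, t) = 9 - 3*t**3 (p(W, t) = 9 - 3*t*t*t = 9 - 3*t**2*t = 9 - 3*t**3)
f(a, o) = 3*a (f(a, o) = a/(1/3) = a*3 = 3*a)
(33325 + p(81, 173)) + f(102, 55) = (33325 + (9 - 3*173**3)) + 3*102 = (33325 + (9 - 3*5177717)) + 306 = (33325 + (9 - 15533151)) + 306 = (33325 - 15533142) + 306 = -15499817 + 306 = -15499511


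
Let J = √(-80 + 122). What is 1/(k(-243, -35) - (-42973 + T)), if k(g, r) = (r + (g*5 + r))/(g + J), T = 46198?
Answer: -2714076/8738532655 - 257*√42/122339457170 ≈ -0.00031060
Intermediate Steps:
J = √42 ≈ 6.4807
k(g, r) = (2*r + 5*g)/(g + √42) (k(g, r) = (r + (g*5 + r))/(g + √42) = (r + (5*g + r))/(g + √42) = (r + (r + 5*g))/(g + √42) = (2*r + 5*g)/(g + √42))
1/(k(-243, -35) - (-42973 + T)) = 1/((2*(-35) + 5*(-243))/(-243 + √42) - (-42973 + 46198)) = 1/((-70 - 1215)/(-243 + √42) - 1*3225) = 1/(-1285/(-243 + √42) - 3225) = 1/(-3225 - 1285/(-243 + √42))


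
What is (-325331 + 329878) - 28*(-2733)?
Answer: 81071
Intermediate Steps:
(-325331 + 329878) - 28*(-2733) = 4547 + 76524 = 81071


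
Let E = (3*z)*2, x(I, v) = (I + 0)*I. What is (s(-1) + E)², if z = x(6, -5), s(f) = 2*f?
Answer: 45796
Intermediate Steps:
x(I, v) = I² (x(I, v) = I*I = I²)
z = 36 (z = 6² = 36)
E = 216 (E = (3*36)*2 = 108*2 = 216)
(s(-1) + E)² = (2*(-1) + 216)² = (-2 + 216)² = 214² = 45796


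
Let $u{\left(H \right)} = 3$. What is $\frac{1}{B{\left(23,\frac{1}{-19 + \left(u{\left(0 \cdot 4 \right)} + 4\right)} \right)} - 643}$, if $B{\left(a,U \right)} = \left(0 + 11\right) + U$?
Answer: $- \frac{12}{7585} \approx -0.0015821$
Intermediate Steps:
$B{\left(a,U \right)} = 11 + U$
$\frac{1}{B{\left(23,\frac{1}{-19 + \left(u{\left(0 \cdot 4 \right)} + 4\right)} \right)} - 643} = \frac{1}{\left(11 + \frac{1}{-19 + \left(3 + 4\right)}\right) - 643} = \frac{1}{\left(11 + \frac{1}{-19 + 7}\right) - 643} = \frac{1}{\left(11 + \frac{1}{-12}\right) - 643} = \frac{1}{\left(11 - \frac{1}{12}\right) - 643} = \frac{1}{\frac{131}{12} - 643} = \frac{1}{- \frac{7585}{12}} = - \frac{12}{7585}$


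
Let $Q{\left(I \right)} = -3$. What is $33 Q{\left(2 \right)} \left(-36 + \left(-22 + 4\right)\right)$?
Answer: $5346$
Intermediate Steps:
$33 Q{\left(2 \right)} \left(-36 + \left(-22 + 4\right)\right) = 33 \left(-3\right) \left(-36 + \left(-22 + 4\right)\right) = - 99 \left(-36 - 18\right) = \left(-99\right) \left(-54\right) = 5346$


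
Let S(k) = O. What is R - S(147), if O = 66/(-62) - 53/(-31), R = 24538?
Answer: 760658/31 ≈ 24537.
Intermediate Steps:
O = 20/31 (O = 66*(-1/62) - 53*(-1/31) = -33/31 + 53/31 = 20/31 ≈ 0.64516)
S(k) = 20/31
R - S(147) = 24538 - 1*20/31 = 24538 - 20/31 = 760658/31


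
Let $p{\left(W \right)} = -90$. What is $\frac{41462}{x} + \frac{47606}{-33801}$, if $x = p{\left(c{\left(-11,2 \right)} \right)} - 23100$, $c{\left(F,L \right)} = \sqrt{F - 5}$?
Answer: $- \frac{417573367}{130640865} \approx -3.1963$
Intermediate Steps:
$c{\left(F,L \right)} = \sqrt{-5 + F}$
$x = -23190$ ($x = -90 - 23100 = -23190$)
$\frac{41462}{x} + \frac{47606}{-33801} = \frac{41462}{-23190} + \frac{47606}{-33801} = 41462 \left(- \frac{1}{23190}\right) + 47606 \left(- \frac{1}{33801}\right) = - \frac{20731}{11595} - \frac{47606}{33801} = - \frac{417573367}{130640865}$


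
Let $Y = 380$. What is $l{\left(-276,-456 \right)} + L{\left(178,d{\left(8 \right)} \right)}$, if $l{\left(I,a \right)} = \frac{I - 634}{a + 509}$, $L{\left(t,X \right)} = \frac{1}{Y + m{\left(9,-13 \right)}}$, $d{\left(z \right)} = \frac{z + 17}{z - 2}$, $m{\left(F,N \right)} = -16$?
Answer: $- \frac{331187}{19292} \approx -17.167$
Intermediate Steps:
$d{\left(z \right)} = \frac{17 + z}{-2 + z}$
$L{\left(t,X \right)} = \frac{1}{364}$ ($L{\left(t,X \right)} = \frac{1}{380 - 16} = \frac{1}{364}$)
$l{\left(I,a \right)} = \frac{-634 + I}{509 + a}$
$l{\left(-276,-456 \right)} + L{\left(178,d{\left(8 \right)} \right)} = \frac{-634 - 276}{509 - 456} + \frac{1}{364} = \frac{1}{53} \left(-910\right) + \frac{1}{364} = - \frac{910}{53} + \frac{1}{364} = - \frac{331187}{19292}$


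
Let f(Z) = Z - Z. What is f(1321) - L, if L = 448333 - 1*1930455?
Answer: 1482122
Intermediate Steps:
f(Z) = 0
L = -1482122 (L = 448333 - 1930455 = -1482122)
f(1321) - L = 0 - 1*(-1482122) = 0 + 1482122 = 1482122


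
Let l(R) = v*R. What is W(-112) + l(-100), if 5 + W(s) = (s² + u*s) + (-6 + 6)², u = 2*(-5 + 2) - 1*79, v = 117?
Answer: 10359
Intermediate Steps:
l(R) = 117*R
u = -85 (u = 2*(-3) - 79 = -6 - 79 = -85)
W(s) = -5 + s² - 85*s (W(s) = -5 + ((s² - 85*s) + (-6 + 6)²) = -5 + ((s² - 85*s) + 0²) = -5 + ((s² - 85*s) + 0) = -5 + (s² - 85*s) = -5 + s² - 85*s)
W(-112) + l(-100) = (-5 + (-112)² - 85*(-112)) + 117*(-100) = (-5 + 12544 + 9520) - 11700 = 22059 - 11700 = 10359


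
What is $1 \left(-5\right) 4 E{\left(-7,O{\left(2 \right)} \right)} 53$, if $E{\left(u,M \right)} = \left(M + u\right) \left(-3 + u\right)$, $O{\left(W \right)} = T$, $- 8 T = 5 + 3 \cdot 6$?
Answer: $-104675$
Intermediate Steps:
$T = - \frac{23}{8}$ ($T = - \frac{5 + 3 \cdot 6}{8} = - \frac{5 + 18}{8} = \left(- \frac{1}{8}\right) 23 = - \frac{23}{8} \approx -2.875$)
$O{\left(W \right)} = - \frac{23}{8}$
$E{\left(u,M \right)} = \left(-3 + u\right) \left(M + u\right)$
$1 \left(-5\right) 4 E{\left(-7,O{\left(2 \right)} \right)} 53 = 1 \left(-5\right) 4 \left(\left(-7\right)^{2} - - \frac{69}{8} - -21 - - \frac{161}{8}\right) 53 = \left(-5\right) 4 \left(49 + \frac{69}{8} + 21 + \frac{161}{8}\right) 53 = \left(-20\right) \frac{395}{4} \cdot 53 = \left(-1975\right) 53 = -104675$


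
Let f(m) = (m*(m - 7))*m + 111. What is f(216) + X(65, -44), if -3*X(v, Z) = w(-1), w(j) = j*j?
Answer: 29253644/3 ≈ 9.7512e+6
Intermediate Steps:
w(j) = j**2
f(m) = 111 + m**2*(-7 + m) (f(m) = (m*(-7 + m))*m + 111 = m**2*(-7 + m) + 111 = 111 + m**2*(-7 + m))
X(v, Z) = -1/3 (X(v, Z) = -1/3*(-1)**2 = -1/3*1 = -1/3)
f(216) + X(65, -44) = (111 + 216**3 - 7*216**2) - 1/3 = (111 + 10077696 - 7*46656) - 1/3 = (111 + 10077696 - 326592) - 1/3 = 9751215 - 1/3 = 29253644/3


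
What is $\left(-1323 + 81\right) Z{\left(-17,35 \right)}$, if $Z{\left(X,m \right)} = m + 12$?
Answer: $-58374$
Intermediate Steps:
$Z{\left(X,m \right)} = 12 + m$
$\left(-1323 + 81\right) Z{\left(-17,35 \right)} = \left(-1323 + 81\right) \left(12 + 35\right) = \left(-1242\right) 47 = -58374$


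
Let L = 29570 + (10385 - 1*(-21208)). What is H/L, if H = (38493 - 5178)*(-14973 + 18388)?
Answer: 113770725/61163 ≈ 1860.1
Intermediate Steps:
H = 113770725 (H = 33315*3415 = 113770725)
L = 61163 (L = 29570 + (10385 + 21208) = 29570 + 31593 = 61163)
H/L = 113770725/61163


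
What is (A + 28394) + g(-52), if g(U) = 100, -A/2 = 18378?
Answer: -8262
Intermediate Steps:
A = -36756 (A = -2*18378 = -36756)
(A + 28394) + g(-52) = (-36756 + 28394) + 100 = -8362 + 100 = -8262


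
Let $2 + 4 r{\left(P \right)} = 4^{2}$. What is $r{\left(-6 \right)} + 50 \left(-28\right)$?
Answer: $- \frac{2793}{2} \approx -1396.5$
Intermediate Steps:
$r{\left(P \right)} = \frac{7}{2}$ ($r{\left(P \right)} = - \frac{1}{2} + \frac{4^{2}}{4} = - \frac{1}{2} + \frac{1}{4} \cdot 16 = - \frac{1}{2} + 4 = \frac{7}{2}$)
$r{\left(-6 \right)} + 50 \left(-28\right) = \frac{7}{2} + 50 \left(-28\right) = \frac{7}{2} - 1400 = - \frac{2793}{2}$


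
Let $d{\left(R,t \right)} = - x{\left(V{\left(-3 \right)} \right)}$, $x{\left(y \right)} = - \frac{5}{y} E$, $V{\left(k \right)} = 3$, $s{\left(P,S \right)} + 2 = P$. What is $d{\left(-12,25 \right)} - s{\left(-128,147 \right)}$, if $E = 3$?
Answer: $135$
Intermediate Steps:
$s{\left(P,S \right)} = -2 + P$
$x{\left(y \right)} = - \frac{15}{y}$ ($x{\left(y \right)} = - \frac{5}{y} 3 = - \frac{15}{y}$)
$d{\left(R,t \right)} = 5$ ($d{\left(R,t \right)} = - \frac{-15}{3} = \left(-1\right) \left(-5\right) = 5$)
$d{\left(-12,25 \right)} - s{\left(-128,147 \right)} = 5 - \left(-2 - 128\right) = 5 - -130 = 5 + 130 = 135$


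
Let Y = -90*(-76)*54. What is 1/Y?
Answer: 1/369360 ≈ 2.7074e-6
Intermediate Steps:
Y = 369360 (Y = 6840*54 = 369360)
1/Y = 1/369360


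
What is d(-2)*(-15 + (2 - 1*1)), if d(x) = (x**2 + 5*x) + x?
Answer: 112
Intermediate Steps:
d(x) = x**2 + 6*x
d(-2)*(-15 + (2 - 1*1)) = (-2*(6 - 2))*(-15 + (2 - 1*1)) = (-2*4)*(-15 + (2 - 1)) = -8*(-15 + 1) = -8*(-14) = 112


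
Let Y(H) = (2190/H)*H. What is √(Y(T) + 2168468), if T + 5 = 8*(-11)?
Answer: √2170658 ≈ 1473.3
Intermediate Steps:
T = -93 (T = -5 + 8*(-11) = -5 - 88 = -93)
Y(H) = 2190
√(Y(T) + 2168468) = √(2190 + 2168468) = √2170658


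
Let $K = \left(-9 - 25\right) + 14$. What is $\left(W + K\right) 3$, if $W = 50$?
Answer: $90$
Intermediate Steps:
$K = -20$ ($K = -34 + 14 = -20$)
$\left(W + K\right) 3 = \left(50 - 20\right) 3 = 30 \cdot 3 = 90$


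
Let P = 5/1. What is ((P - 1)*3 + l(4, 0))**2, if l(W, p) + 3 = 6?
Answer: 225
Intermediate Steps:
P = 5 (P = 5*1 = 5)
l(W, p) = 3 (l(W, p) = -3 + 6 = 3)
((P - 1)*3 + l(4, 0))**2 = ((5 - 1)*3 + 3)**2 = (4*3 + 3)**2 = (12 + 3)**2 = 15**2 = 225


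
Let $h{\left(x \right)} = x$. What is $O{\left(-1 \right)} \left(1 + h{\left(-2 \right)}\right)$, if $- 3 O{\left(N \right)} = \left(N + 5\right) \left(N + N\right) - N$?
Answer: $- \frac{7}{3} \approx -2.3333$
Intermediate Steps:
$O{\left(N \right)} = \frac{N}{3} - \frac{2 N \left(5 + N\right)}{3}$ ($O{\left(N \right)} = - \frac{\left(N + 5\right) \left(N + N\right) - N}{3} = - \frac{\left(5 + N\right) 2 N - N}{3} = - \frac{2 N \left(5 + N\right) - N}{3} = - \frac{- N + 2 N \left(5 + N\right)}{3} = \frac{N}{3} - \frac{2 N \left(5 + N\right)}{3}$)
$O{\left(-1 \right)} \left(1 + h{\left(-2 \right)}\right) = \left(- \frac{1}{3}\right) \left(-1\right) \left(9 + 2 \left(-1\right)\right) \left(1 - 2\right) = \left(- \frac{1}{3}\right) \left(-1\right) \left(9 - 2\right) \left(-1\right) = \left(- \frac{1}{3}\right) \left(-1\right) 7 \left(-1\right) = \frac{7}{3} \left(-1\right) = - \frac{7}{3}$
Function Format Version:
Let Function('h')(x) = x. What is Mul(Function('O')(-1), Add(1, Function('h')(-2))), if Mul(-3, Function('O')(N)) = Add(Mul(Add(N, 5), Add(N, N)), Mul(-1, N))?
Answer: Rational(-7, 3) ≈ -2.3333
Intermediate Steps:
Function('O')(N) = Add(Mul(Rational(1, 3), N), Mul(Rational(-2, 3), N, Add(5, N))) (Function('O')(N) = Mul(Rational(-1, 3), Add(Mul(Add(N, 5), Add(N, N)), Mul(-1, N))) = Mul(Rational(-1, 3), Add(Mul(Add(5, N), Mul(2, N)), Mul(-1, N))) = Mul(Rational(-1, 3), Add(Mul(2, N, Add(5, N)), Mul(-1, N))) = Mul(Rational(-1, 3), Add(Mul(-1, N), Mul(2, N, Add(5, N)))) = Add(Mul(Rational(1, 3), N), Mul(Rational(-2, 3), N, Add(5, N))))
Mul(Function('O')(-1), Add(1, Function('h')(-2))) = Mul(Mul(Rational(-1, 3), -1, Add(9, Mul(2, -1))), Add(1, -2)) = Mul(Mul(Rational(-1, 3), -1, Add(9, -2)), -1) = Mul(Mul(Rational(-1, 3), -1, 7), -1) = Mul(Rational(7, 3), -1) = Rational(-7, 3)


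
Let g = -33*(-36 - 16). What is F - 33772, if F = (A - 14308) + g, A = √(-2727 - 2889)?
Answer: -46364 + 12*I*√39 ≈ -46364.0 + 74.94*I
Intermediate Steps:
A = 12*I*√39 (A = √(-5616) = 12*I*√39 ≈ 74.94*I)
g = 1716 (g = -33*(-52) = 1716)
F = -12592 + 12*I*√39 (F = (12*I*√39 - 14308) + 1716 = (-14308 + 12*I*√39) + 1716 = -12592 + 12*I*√39 ≈ -12592.0 + 74.94*I)
F - 33772 = (-12592 + 12*I*√39) - 33772 = -46364 + 12*I*√39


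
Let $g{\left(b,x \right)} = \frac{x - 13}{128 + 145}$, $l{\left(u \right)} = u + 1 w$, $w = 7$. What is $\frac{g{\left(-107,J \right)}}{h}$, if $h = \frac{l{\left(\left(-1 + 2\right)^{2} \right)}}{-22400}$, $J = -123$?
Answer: $\frac{54400}{39} \approx 1394.9$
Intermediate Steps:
$l{\left(u \right)} = 7 + u$ ($l{\left(u \right)} = u + 1 \cdot 7 = u + 7 = 7 + u$)
$g{\left(b,x \right)} = - \frac{1}{21} + \frac{x}{273}$ ($g{\left(b,x \right)} = \frac{-13 + x}{273} = \left(-13 + x\right) \frac{1}{273} = - \frac{1}{21} + \frac{x}{273}$)
$h = - \frac{1}{2800}$ ($h = \frac{7 + \left(-1 + 2\right)^{2}}{-22400} = \left(7 + 1^{2}\right) \left(- \frac{1}{22400}\right) = \left(7 + 1\right) \left(- \frac{1}{22400}\right) = 8 \left(- \frac{1}{22400}\right) = - \frac{1}{2800} \approx -0.00035714$)
$\frac{g{\left(-107,J \right)}}{h} = \frac{- \frac{1}{21} + \frac{1}{273} \left(-123\right)}{- \frac{1}{2800}} = \left(- \frac{1}{21} - \frac{41}{91}\right) \left(-2800\right) = \left(- \frac{136}{273}\right) \left(-2800\right) = \frac{54400}{39}$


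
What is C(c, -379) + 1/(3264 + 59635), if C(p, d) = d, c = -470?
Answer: -23838720/62899 ≈ -379.00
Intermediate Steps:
C(c, -379) + 1/(3264 + 59635) = -379 + 1/(3264 + 59635) = -379 + 1/62899 = -23838720/62899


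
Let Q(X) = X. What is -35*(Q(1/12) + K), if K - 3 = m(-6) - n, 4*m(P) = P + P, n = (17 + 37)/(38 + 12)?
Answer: 2093/60 ≈ 34.883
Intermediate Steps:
n = 27/25 (n = 54/50 = 54*(1/50) = 27/25 ≈ 1.0800)
m(P) = P/2 (m(P) = (P + P)/4 = (2*P)/4 = P/2)
K = -27/25 (K = 3 + ((½)*(-6) - 1*27/25) = 3 + (-3 - 27/25) = 3 - 102/25 = -27/25 ≈ -1.0800)
-35*(Q(1/12) + K) = -35*(1/12 - 27/25) = -35*(-299/300) = 2093/60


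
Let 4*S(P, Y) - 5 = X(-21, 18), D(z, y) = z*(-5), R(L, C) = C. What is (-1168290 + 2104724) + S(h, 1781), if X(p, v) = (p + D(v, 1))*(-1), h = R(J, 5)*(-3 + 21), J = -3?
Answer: 936463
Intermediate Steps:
D(z, y) = -5*z
h = 90 (h = 5*(-3 + 21) = 5*18 = 90)
X(p, v) = -p + 5*v (X(p, v) = (p - 5*v)*(-1) = -p + 5*v)
S(P, Y) = 29 (S(P, Y) = 5/4 + (-1*(-21) + 5*18)/4 = 5/4 + (21 + 90)/4 = 5/4 + (¼)*111 = 5/4 + 111/4 = 29)
(-1168290 + 2104724) + S(h, 1781) = (-1168290 + 2104724) + 29 = 936434 + 29 = 936463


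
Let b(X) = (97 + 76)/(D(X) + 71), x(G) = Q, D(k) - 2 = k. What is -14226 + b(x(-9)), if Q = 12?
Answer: -1209037/85 ≈ -14224.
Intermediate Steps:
D(k) = 2 + k
x(G) = 12
b(X) = 173/(73 + X) (b(X) = (97 + 76)/((2 + X) + 71) = 173/(73 + X))
-14226 + b(x(-9)) = -14226 + 173/(73 + 12) = -14226 + 173/85 = -1209037/85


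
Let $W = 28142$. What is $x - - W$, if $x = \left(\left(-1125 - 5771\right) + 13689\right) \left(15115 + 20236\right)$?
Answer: $240167485$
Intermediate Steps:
$x = 240139343$ ($x = \left(\left(-1125 - 5771\right) + 13689\right) 35351 = \left(-6896 + 13689\right) 35351 = 6793 \cdot 35351 = 240139343$)
$x - - W = 240139343 - \left(-1\right) 28142 = 240139343 - -28142 = 240139343 + 28142 = 240167485$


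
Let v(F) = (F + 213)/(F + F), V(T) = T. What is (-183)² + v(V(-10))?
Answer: 669577/20 ≈ 33479.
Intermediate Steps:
v(F) = (213 + F)/(2*F) (v(F) = (213 + F)/((2*F)) = (213 + F)*(1/(2*F)) = (213 + F)/(2*F))
(-183)² + v(V(-10)) = (-183)² + (½)*(213 - 10)/(-10) = 33489 + (½)*(-⅒)*203 = 33489 - 203/20 = 669577/20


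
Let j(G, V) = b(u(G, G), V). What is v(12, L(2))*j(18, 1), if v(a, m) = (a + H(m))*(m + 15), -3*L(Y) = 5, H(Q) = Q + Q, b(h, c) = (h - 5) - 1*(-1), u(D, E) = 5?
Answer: 1040/9 ≈ 115.56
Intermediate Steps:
b(h, c) = -4 + h (b(h, c) = (-5 + h) + 1 = -4 + h)
H(Q) = 2*Q
j(G, V) = 1 (j(G, V) = -4 + 5 = 1)
L(Y) = -5/3 (L(Y) = -⅓*5 = -5/3)
v(a, m) = (15 + m)*(a + 2*m) (v(a, m) = (a + 2*m)*(m + 15) = (a + 2*m)*(15 + m) = (15 + m)*(a + 2*m))
v(12, L(2))*j(18, 1) = (2*(-5/3)² + 15*12 + 30*(-5/3) + 12*(-5/3))*1 = (2*(25/9) + 180 - 50 - 20)*1 = (50/9 + 180 - 50 - 20)*1 = (1040/9)*1 = 1040/9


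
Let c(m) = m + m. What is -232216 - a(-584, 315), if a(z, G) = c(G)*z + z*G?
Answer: 319664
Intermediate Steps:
c(m) = 2*m
a(z, G) = 3*G*z (a(z, G) = (2*G)*z + z*G = 2*G*z + G*z = 3*G*z)
-232216 - a(-584, 315) = -232216 - 3*315*(-584) = -232216 - 1*(-551880) = -232216 + 551880 = 319664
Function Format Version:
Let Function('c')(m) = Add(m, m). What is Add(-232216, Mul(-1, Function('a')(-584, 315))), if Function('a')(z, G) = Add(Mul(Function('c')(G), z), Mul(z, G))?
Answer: 319664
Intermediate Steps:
Function('c')(m) = Mul(2, m)
Function('a')(z, G) = Mul(3, G, z) (Function('a')(z, G) = Add(Mul(Mul(2, G), z), Mul(z, G)) = Add(Mul(2, G, z), Mul(G, z)) = Mul(3, G, z))
Add(-232216, Mul(-1, Function('a')(-584, 315))) = Add(-232216, Mul(-1, Mul(3, 315, -584))) = Add(-232216, Mul(-1, -551880)) = Add(-232216, 551880) = 319664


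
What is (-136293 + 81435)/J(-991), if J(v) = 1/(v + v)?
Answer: 108728556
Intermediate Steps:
J(v) = 1/(2*v)
(-136293 + 81435)/J(-991) = (-136293 + 81435)/(((½)/(-991))) = -54858/((½)*(-1/991)) = -54858/(-1/1982) = -54858*(-1982) = 108728556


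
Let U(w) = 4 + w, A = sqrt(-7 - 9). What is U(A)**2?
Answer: 32*I ≈ 32.0*I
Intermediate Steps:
A = 4*I (A = sqrt(-16) = 4*I ≈ 4.0*I)
U(A)**2 = (4 + 4*I)**2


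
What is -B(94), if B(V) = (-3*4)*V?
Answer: 1128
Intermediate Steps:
B(V) = -12*V
-B(94) = -(-12)*94 = -1*(-1128) = 1128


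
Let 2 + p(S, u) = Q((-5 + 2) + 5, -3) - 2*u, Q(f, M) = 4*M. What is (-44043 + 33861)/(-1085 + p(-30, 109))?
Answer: 3394/439 ≈ 7.7312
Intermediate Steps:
p(S, u) = -14 - 2*u (p(S, u) = -2 + (4*(-3) - 2*u) = -2 + (-12 - 2*u) = -14 - 2*u)
(-44043 + 33861)/(-1085 + p(-30, 109)) = (-44043 + 33861)/(-1085 + (-14 - 2*109)) = -10182/(-1085 + (-14 - 218)) = -10182/(-1085 - 232) = -10182/(-1317) = -10182*(-1/1317) = 3394/439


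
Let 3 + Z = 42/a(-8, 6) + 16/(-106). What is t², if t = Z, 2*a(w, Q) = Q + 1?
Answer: 219961/2809 ≈ 78.306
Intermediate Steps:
a(w, Q) = ½ + Q/2 (a(w, Q) = (Q + 1)/2 = (1 + Q)/2 = ½ + Q/2)
Z = 469/53 (Z = -3 + (42/(½ + (½)*6) + 16/(-106)) = -3 + (42/(½ + 3) + 16*(-1/106)) = -3 + (42/(7/2) - 8/53) = -3 + (42*(2/7) - 8/53) = -3 + (12 - 8/53) = -3 + 628/53 = 469/53 ≈ 8.8491)
t = 469/53 ≈ 8.8491
t² = (469/53)² = 219961/2809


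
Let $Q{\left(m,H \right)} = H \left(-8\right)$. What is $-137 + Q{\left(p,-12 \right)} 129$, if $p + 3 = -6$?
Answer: $12247$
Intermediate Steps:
$p = -9$ ($p = -3 - 6 = -9$)
$Q{\left(m,H \right)} = - 8 H$
$-137 + Q{\left(p,-12 \right)} 129 = -137 + \left(-8\right) \left(-12\right) 129 = -137 + 96 \cdot 129 = -137 + 12384 = 12247$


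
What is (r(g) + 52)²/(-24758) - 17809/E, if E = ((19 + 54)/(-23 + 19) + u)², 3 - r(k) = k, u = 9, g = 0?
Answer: -7058784777/33893702 ≈ -208.26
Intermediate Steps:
r(k) = 3 - k
E = 1369/16 (E = ((19 + 54)/(-23 + 19) + 9)² = (73/(-4) + 9)² = (73*(-¼) + 9)² = (-73/4 + 9)² = (-37/4)² = 1369/16 ≈ 85.563)
(r(g) + 52)²/(-24758) - 17809/E = ((3 - 1*0) + 52)²/(-24758) - 17809/1369/16 = ((3 + 0) + 52)²*(-1/24758) - 17809*16/1369 = (3 + 52)²*(-1/24758) - 284944/1369 = 55²*(-1/24758) - 284944/1369 = 3025*(-1/24758) - 284944/1369 = -3025/24758 - 284944/1369 = -7058784777/33893702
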